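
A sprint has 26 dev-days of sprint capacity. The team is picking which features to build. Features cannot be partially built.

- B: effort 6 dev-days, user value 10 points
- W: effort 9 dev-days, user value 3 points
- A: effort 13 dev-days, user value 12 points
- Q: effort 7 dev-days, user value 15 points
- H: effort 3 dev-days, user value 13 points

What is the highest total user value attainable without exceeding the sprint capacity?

Take B, W, Q, and H: effort 6 + 9 + 7 + 3 = 25 ≤ 26, user value 10 + 3 + 15 + 13 = 41.
No other feasible combination does better.

41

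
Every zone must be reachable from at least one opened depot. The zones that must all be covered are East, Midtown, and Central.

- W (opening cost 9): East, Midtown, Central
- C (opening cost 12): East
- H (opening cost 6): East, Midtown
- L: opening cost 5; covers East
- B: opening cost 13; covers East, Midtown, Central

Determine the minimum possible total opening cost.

W alone covers East, Midtown, Central — every zone.
Total opening cost: 9.

9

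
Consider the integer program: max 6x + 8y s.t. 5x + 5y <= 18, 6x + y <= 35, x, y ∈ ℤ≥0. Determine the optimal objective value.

24

Relaxing integrality, the LP optimum is 28.80 at (x,y) = (0, 3.6), which is not an integer point.
(x,y)=(0,3): 5·0+5·3=15≤18, 6·0+1·3=3≤35, objective 24.
(x,y)=(1,2): 5·1+5·2=15≤18, 6·1+1·2=8≤35, objective 22.
(x,y)=(0,2): 5·0+5·2=10≤18, 6·0+1·2=2≤35, objective 16.
Maximum is 24 at (x,y)=(0,3).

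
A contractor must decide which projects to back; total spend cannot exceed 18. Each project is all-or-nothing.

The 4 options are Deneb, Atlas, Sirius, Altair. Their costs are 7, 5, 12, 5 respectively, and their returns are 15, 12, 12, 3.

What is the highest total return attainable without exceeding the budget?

Allowing fractional choices, the relaxed optimum would be about 33.0, but projects are indivisible.
Deneb + Atlas: cost 7 + 5 = 12 ≤ 18, return 15 + 12 = 27.
Deneb + Atlas + Altair: cost 7 + 5 + 5 = 17 ≤ 18, return 15 + 12 + 3 = 30.
Atlas + Sirius: cost 5 + 12 = 17 ≤ 18, return 12 + 12 = 24.
Best is Deneb, Atlas, and Altair with total return 30.

30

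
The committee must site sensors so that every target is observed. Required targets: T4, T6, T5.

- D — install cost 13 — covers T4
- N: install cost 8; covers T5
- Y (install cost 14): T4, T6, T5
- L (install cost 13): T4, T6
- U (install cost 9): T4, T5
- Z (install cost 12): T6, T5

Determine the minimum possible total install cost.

14

The greedy cost-per-new-target heuristic would pick U and Z for 21, but a cheaper cover exists.
Y alone covers T4, T6, T5 — every target.
Total install cost: 14.
No cover costs less than 14.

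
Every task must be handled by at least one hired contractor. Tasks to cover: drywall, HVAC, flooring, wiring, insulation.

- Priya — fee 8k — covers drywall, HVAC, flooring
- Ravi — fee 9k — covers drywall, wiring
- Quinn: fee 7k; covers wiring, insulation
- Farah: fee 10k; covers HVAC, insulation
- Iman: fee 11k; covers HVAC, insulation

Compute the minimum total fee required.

15

Choose Priya and Quinn: together they cover drywall, HVAC, flooring, wiring, insulation — every task.
Total fee: 8 + 7 = 15.
No cover costs less than 15.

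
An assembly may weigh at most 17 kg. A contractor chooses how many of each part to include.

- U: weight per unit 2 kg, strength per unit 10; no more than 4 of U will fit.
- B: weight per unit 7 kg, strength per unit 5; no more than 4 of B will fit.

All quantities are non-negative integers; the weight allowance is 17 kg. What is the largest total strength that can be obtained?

45

4×U: weight 8 ≤ 17, strength 4·10 = 40.
4×U and 1×B: weight 15 ≤ 17, strength 4·10 + 1·5 = 45.
Best is 45.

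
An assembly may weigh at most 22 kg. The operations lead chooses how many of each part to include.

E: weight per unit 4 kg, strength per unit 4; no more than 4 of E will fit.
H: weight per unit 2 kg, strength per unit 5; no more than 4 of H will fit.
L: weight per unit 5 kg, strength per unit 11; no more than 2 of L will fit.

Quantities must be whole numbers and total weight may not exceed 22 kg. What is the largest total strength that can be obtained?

This is a bounded integer knapsack.
H has the best ratio (5/2); taking only H gives at most 4×5 = 20 (stopped by the supply cap of 4).
Mixing does better — 1×E, 4×H, and 2×L: weight 22 ≤ 22, strength 1·4 + 4·5 + 2·11 = 46.

46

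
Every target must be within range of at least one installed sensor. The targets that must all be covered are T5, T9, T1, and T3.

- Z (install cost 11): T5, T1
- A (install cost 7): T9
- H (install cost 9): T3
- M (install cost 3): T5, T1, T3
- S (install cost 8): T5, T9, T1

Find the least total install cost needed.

Choose A and M: together they cover T5, T9, T1, T3 — every target.
Total install cost: 7 + 3 = 10.
No cover costs less than 10.

10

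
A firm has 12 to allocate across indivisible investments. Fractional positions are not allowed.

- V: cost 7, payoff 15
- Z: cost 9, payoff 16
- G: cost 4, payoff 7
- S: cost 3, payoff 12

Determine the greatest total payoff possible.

28

Allowing fractional choices, the relaxed optimum would be about 30.6, but investments are indivisible.
V + S: cost 7 + 3 = 10 ≤ 12, payoff 15 + 12 = 27.
Z + S: cost 9 + 3 = 12 ≤ 12, payoff 16 + 12 = 28.
V + G: cost 7 + 4 = 11 ≤ 12, payoff 15 + 7 = 22.
Best is Z and S with total payoff 28.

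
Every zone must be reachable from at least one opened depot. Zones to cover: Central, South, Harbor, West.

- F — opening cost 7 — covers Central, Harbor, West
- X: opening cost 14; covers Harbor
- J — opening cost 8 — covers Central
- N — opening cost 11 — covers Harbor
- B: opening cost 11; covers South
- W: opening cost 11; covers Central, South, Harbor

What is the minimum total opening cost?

18

Choose F and B: together they cover Central, South, Harbor, West — every zone.
Total opening cost: 7 + 11 = 18.
No cover costs less than 18.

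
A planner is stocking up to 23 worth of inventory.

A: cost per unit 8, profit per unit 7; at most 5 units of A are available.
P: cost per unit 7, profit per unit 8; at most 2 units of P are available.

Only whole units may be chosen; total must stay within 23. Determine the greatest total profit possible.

Take 1×A and 2×P: cost 22 ≤ 23, profit 1·7 + 2·8 = 23.
P has the best ratio (8/7) and is taken to its limit of 2; remaining capacity is filled optimally with the others.

23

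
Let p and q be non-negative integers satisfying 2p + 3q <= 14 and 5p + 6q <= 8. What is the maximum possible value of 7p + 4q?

7

(p,q)=(1,0) is feasible, giving 7.
(p,q)=(0,1) is feasible, giving 4.
(p,q)=(0,0) is feasible, giving 0.
The best lattice point is (1,0), giving 7.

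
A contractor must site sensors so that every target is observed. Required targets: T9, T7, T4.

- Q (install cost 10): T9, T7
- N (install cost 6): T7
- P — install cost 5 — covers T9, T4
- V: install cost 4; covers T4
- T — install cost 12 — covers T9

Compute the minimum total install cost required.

11

Choose N and P: together they cover T9, T7, T4 — every target.
Total install cost: 6 + 5 = 11.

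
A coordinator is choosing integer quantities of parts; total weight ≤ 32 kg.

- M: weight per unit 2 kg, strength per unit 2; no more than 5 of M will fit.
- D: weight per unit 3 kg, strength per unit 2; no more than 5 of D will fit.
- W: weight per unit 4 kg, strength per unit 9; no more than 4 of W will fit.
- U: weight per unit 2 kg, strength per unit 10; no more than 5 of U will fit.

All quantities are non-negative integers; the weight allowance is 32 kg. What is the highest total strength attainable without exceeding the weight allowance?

Take 3×M, 4×W, and 5×U: weight 32 ≤ 32, strength 3·2 + 4·9 + 5·10 = 92.
U has the best ratio (10/2) and is taken to its limit of 5; remaining capacity is filled optimally with the others.

92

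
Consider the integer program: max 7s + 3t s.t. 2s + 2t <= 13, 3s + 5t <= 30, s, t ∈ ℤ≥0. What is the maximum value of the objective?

42

Relaxing integrality, the LP optimum is 45.50 at (s,t) = (6.5, 0), which is not an integer point.
(s,t)=(6,0): 2·6+2·0=12≤13, 3·6+5·0=18≤30, objective 42.
(s,t)=(5,1): 2·5+2·1=12≤13, 3·5+5·1=20≤30, objective 38.
(s,t)=(5,0): 2·5+2·0=10≤13, 3·5+5·0=15≤30, objective 35.
Maximum is 42 at (s,t)=(6,0).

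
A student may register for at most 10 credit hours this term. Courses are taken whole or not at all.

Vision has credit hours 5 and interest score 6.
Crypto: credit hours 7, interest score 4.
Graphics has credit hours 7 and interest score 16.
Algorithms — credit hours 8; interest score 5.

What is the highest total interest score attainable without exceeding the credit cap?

16

Allowing fractional choices, the relaxed optimum would be about 19.6, but courses are indivisible.
Algorithms: credit hours 8 ≤ 10, interest score 5.
Vision: credit hours 5 ≤ 10, interest score 6.
Graphics: credit hours 7 ≤ 10, interest score 16.
Best is Graphics with total interest score 16.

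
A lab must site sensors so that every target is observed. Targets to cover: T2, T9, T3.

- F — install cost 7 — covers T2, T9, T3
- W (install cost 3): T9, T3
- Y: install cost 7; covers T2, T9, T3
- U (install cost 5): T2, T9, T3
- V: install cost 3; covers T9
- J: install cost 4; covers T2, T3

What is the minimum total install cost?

The greedy cost-per-new-target heuristic would pick W and J for 7, but a cheaper cover exists.
U alone covers T2, T9, T3 — every target.
Total install cost: 5.
No cover costs less than 5.

5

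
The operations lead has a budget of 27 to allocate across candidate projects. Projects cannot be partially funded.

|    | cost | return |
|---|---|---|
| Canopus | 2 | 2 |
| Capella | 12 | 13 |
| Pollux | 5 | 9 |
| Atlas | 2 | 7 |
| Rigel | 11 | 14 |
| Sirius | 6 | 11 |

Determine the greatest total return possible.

Canopus + Capella + Pollux + Atlas + Sirius: cost 2 + 12 + 5 + 2 + 6 = 27 ≤ 27, return 2 + 13 + 9 + 7 + 11 = 42.
Canopus + Pollux + Atlas + Rigel + Sirius: cost 2 + 5 + 2 + 11 + 6 = 26 ≤ 27, return 2 + 9 + 7 + 14 + 11 = 43.
Pollux + Atlas + Rigel + Sirius: cost 5 + 2 + 11 + 6 = 24 ≤ 27, return 9 + 7 + 14 + 11 = 41.
Best is Canopus, Pollux, Atlas, Rigel, and Sirius with total return 43.

43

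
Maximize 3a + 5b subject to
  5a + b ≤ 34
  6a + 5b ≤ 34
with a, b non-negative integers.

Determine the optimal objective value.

(a,b)=(0,6): 5·0+1·6=6≤34, 6·0+5·6=30≤34, objective 30.
(a,b)=(1,5): 5·1+1·5=10≤34, 6·1+5·5=31≤34, objective 28.
(a,b)=(0,5): 5·0+1·5=5≤34, 6·0+5·5=25≤34, objective 25.
No feasible integer point exceeds 30.

30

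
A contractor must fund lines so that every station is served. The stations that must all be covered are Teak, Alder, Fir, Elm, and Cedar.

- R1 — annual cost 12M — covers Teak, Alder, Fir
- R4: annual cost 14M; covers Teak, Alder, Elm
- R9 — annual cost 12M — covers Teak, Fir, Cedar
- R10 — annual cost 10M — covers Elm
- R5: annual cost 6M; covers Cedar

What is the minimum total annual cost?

26

The greedy cost-per-new-station heuristic would pick R1, R5, and R10 for 28, but a cheaper cover exists.
Choose R4 and R9: together they cover Teak, Alder, Fir, Elm, Cedar — every station.
Total annual cost: 14 + 12 = 26.
No cover costs less than 26.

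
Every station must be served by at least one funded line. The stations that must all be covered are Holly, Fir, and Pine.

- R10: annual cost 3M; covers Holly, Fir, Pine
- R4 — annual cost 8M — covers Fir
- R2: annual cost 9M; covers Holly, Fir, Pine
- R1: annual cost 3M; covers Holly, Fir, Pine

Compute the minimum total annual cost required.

R10 alone covers Holly, Fir, Pine — every station.
Total annual cost: 3.
No cover costs less than 3.

3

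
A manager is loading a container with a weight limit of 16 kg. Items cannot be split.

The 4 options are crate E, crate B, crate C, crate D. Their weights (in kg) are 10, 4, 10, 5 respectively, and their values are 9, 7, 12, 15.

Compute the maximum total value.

27

Allowing fractional choices, the relaxed optimum would be about 30.4, but items are indivisible.
crate E + crate D: weight 10 + 5 = 15 ≤ 16, value 9 + 15 = 24.
crate C + crate D: weight 10 + 5 = 15 ≤ 16, value 12 + 15 = 27.
Best is crate C and crate D with total value 27.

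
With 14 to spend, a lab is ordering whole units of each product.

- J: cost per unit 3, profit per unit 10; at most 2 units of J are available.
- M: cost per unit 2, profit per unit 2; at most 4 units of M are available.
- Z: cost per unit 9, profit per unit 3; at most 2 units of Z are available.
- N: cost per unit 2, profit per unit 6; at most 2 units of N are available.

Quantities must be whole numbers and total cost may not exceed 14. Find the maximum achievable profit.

36

2×J, 1×M, and 2×N: cost 12 ≤ 14, profit 2·10 + 1·2 + 2·6 = 34.
2×J, 2×M, and 2×N: cost 14 ≤ 14, profit 2·10 + 2·2 + 2·6 = 36.
Best is 36.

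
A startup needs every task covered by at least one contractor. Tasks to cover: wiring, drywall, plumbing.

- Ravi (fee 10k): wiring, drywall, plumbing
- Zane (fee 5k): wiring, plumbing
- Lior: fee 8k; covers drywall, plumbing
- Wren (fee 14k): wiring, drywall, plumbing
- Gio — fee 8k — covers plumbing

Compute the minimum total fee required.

10

This is an integer covering problem.
Ravi alone covers wiring, drywall, plumbing — every task.
Total fee: 10.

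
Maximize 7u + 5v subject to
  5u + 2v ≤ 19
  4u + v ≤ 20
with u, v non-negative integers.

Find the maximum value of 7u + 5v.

(u,v)=(0,9) is feasible, giving 45.
(u,v)=(0,8) is feasible, giving 40.
No feasible integer point exceeds 45.

45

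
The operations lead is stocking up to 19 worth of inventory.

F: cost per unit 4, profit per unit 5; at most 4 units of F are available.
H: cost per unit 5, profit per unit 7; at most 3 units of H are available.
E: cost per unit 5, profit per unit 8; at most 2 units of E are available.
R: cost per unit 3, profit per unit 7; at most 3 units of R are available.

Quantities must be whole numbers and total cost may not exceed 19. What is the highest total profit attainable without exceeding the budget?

37

2×E and 3×R: cost 19 ≤ 19, profit 2·8 + 3·7 = 37.
1×H, 1×E, and 3×R: cost 19 ≤ 19, profit 1·7 + 1·8 + 3·7 = 36.
Best is 37.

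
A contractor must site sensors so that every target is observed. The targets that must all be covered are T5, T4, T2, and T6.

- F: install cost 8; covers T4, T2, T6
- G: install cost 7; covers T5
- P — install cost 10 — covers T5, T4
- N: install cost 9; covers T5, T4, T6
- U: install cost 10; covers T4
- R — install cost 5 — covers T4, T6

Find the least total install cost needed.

15

The greedy cost-per-new-target heuristic would pick R, G, and F for 20, but a cheaper cover exists.
Choose F and G: together they cover T5, T4, T2, T6 — every target.
Total install cost: 8 + 7 = 15.
No cover costs less than 15.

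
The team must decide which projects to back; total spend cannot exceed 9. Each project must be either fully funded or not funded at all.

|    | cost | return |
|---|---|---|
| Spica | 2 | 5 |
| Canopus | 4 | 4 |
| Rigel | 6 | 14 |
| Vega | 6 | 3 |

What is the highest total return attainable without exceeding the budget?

Rigel: cost 6 ≤ 9, return 14.
Spica + Rigel: cost 2 + 6 = 8 ≤ 9, return 5 + 14 = 19.
Best is Spica and Rigel with total return 19.

19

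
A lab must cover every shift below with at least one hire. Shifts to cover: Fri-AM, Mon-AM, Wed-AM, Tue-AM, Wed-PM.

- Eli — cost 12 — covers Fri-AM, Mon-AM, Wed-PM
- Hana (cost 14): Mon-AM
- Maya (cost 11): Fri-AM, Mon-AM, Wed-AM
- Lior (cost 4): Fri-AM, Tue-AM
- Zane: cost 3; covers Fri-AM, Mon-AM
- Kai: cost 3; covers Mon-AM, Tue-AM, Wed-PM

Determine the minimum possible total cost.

14

This is an integer covering problem.
The greedy cost-per-new-shift heuristic would pick Kai, Zane, and Maya for 17, but a cheaper cover exists.
Choose Maya and Kai: together they cover Fri-AM, Mon-AM, Wed-AM, Tue-AM, Wed-PM — every shift.
Total cost: 11 + 3 = 14.
No cover costs less than 14.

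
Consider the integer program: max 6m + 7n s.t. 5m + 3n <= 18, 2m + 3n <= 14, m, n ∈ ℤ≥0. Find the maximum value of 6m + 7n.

The continuous relaxation peaks at (1.33, 3.78) with value 34.44; rounding to a feasible lattice point costs some objective.
(m,n)=(1,4): 5·1+3·4=17≤18, 2·1+3·4=14≤14, objective 34.
(m,n)=(0,4): 5·0+3·4=12≤18, 2·0+3·4=12≤14, objective 28.
(m,n)=(1,3): 5·1+3·3=14≤18, 2·1+3·3=11≤14, objective 27.
(m,n)=(2,2): 5·2+3·2=16≤18, 2·2+3·2=10≤14, objective 26.
Maximum is 34 at (m,n)=(1,4).

34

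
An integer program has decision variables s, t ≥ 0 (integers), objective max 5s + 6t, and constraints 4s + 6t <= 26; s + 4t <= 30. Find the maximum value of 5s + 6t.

(s,t)=(5,1): 4·5+6·1=26≤26, 1·5+4·1=9≤30, objective 31.
(s,t)=(6,0): 4·6+6·0=24≤26, 1·6+4·0=6≤30, objective 30.
(s,t)=(4,1): 4·4+6·1=22≤26, 1·4+4·1=8≤30, objective 26.
The best lattice point is (5,1), giving 31.

31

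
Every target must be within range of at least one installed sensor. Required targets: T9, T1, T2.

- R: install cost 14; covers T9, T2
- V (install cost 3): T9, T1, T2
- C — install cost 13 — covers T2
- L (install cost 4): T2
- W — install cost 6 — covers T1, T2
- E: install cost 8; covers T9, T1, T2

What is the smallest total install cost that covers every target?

3

V alone covers T9, T1, T2 — every target.
Total install cost: 3.
No cover costs less than 3.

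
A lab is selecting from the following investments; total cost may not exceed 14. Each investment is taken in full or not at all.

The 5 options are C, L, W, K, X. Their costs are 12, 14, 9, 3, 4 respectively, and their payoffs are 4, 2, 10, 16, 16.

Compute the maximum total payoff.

32

Take K and X: cost 3 + 4 = 7 ≤ 14, payoff 16 + 16 = 32.
No other feasible combination does better.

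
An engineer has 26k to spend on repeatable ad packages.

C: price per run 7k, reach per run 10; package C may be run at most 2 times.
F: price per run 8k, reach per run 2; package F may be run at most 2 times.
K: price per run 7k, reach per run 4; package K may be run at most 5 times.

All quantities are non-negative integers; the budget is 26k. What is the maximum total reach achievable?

C has the best ratio (10/7); taking only C gives at most 2×10 = 20 (stopped by the supply cap of 2).
Mixing does better — 2×C and 1×K: price 21 ≤ 26, reach 2·10 + 1·4 = 24.

24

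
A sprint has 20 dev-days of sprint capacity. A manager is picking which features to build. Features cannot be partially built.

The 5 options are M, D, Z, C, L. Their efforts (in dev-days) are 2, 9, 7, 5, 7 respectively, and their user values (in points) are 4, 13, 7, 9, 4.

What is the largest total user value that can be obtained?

Allowing fractional choices, the relaxed optimum would be about 30.0, but features are indivisible.
M + D + C: effort 2 + 9 + 5 = 16 ≤ 20, user value 4 + 13 + 9 = 26.
M + D + Z: effort 2 + 9 + 7 = 18 ≤ 20, user value 4 + 13 + 7 = 24.
D + C: effort 9 + 5 = 14 ≤ 20, user value 13 + 9 = 22.
Best is M, D, and C with total user value 26.

26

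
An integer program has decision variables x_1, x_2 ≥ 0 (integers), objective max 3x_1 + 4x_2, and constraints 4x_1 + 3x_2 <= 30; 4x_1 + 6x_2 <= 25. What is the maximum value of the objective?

18

Relaxing integrality, the LP optimum is 18.75 at (x_1,x_2) = (6.25, 0), which is not an integer point.
(x_1,x_2)=(6,0): 4·6+3·0=24≤30, 4·6+6·0=24≤25, objective 18.
(x_1,x_2)=(5,0): 4·5+3·0=20≤30, 4·5+6·0=20≤25, objective 15.
The best lattice point is (6,0), giving 18.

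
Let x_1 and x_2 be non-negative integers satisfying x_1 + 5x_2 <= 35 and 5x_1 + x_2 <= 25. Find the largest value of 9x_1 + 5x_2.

61

(x_1,x_2)=(4,5): 1·4+5·5=29≤35, 5·4+1·5=25≤25, objective 61.
(x_1,x_2)=(3,6): 1·3+5·6=33≤35, 5·3+1·6=21≤25, objective 57.
No feasible integer point exceeds 61.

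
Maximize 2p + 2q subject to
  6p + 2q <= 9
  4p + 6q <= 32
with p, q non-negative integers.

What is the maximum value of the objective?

8

The continuous relaxation peaks at (0, 4.5) with value 9.00; rounding to a feasible lattice point costs some objective.
(p,q)=(0,4): 6·0+2·4=8≤9, 4·0+6·4=24≤32, objective 8.
(p,q)=(0,3): 6·0+2·3=6≤9, 4·0+6·3=18≤32, objective 6.
The best lattice point is (0,4), giving 8.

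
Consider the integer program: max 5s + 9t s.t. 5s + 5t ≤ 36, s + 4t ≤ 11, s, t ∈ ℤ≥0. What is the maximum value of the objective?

39

(s,t)=(6,1): 5·6+5·1=35≤36, 1·6+4·1=10≤11, objective 39.
(s,t)=(7,0): 5·7+5·0=35≤36, 1·7+4·0=7≤11, objective 35.
(s,t)=(5,1): 5·5+5·1=30≤36, 1·5+4·1=9≤11, objective 34.
No feasible integer point exceeds 39.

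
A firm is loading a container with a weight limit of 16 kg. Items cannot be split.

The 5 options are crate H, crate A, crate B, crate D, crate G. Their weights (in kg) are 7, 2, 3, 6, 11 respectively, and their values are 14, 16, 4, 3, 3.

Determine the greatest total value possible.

34

This is a 0-1 knapsack instance.
Allowing fractional choices, the relaxed optimum would be about 36.0, but items are indivisible.
crate H + crate A + crate D: weight 7 + 2 + 6 = 15 ≤ 16, value 14 + 16 + 3 = 33.
crate H + crate A: weight 7 + 2 = 9 ≤ 16, value 14 + 16 = 30.
crate H + crate A + crate B: weight 7 + 2 + 3 = 12 ≤ 16, value 14 + 16 + 4 = 34.
Best is crate H, crate A, and crate B with total value 34.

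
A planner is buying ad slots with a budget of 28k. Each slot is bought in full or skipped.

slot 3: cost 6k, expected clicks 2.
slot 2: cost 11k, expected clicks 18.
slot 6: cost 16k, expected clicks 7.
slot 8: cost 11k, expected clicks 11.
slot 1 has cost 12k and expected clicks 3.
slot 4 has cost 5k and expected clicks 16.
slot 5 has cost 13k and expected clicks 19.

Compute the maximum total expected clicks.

45

Treat it as a binary knapsack problem.
slot 2 + slot 5: cost 11 + 13 = 24 ≤ 28, expected clicks 18 + 19 = 37.
slot 2 + slot 8 + slot 4: cost 11 + 11 + 5 = 27 ≤ 28, expected clicks 18 + 11 + 16 = 45.
Best is slot 2, slot 8, and slot 4 with total expected clicks 45.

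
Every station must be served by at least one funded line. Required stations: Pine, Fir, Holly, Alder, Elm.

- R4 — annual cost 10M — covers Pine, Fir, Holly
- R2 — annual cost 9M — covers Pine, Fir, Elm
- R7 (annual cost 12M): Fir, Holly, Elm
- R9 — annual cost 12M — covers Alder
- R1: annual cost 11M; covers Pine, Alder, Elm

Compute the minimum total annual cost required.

21

Choose R4 and R1: together they cover Pine, Fir, Holly, Alder, Elm — every station.
Total annual cost: 10 + 11 = 21.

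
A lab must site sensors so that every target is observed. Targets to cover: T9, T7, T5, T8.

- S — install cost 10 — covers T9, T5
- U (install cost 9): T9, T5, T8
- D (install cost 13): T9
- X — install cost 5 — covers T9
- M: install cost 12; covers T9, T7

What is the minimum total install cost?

21

Choose U and M: together they cover T9, T7, T5, T8 — every target.
Total install cost: 9 + 12 = 21.
No cover costs less than 21.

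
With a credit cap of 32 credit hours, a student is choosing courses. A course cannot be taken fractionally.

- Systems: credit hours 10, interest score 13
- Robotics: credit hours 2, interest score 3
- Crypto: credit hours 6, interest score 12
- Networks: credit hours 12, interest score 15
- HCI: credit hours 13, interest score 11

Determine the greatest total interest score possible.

This is a 0-1 knapsack instance.
Allowing fractional choices, the relaxed optimum would be about 44.7, but courses are indivisible.
Systems + Robotics + Crypto + HCI: credit hours 10 + 2 + 6 + 13 = 31 ≤ 32, interest score 13 + 3 + 12 + 11 = 39.
Systems + Crypto + Networks: credit hours 10 + 6 + 12 = 28 ≤ 32, interest score 13 + 12 + 15 = 40.
Systems + Robotics + Crypto + Networks: credit hours 10 + 2 + 6 + 12 = 30 ≤ 32, interest score 13 + 3 + 12 + 15 = 43.
Best is Systems, Robotics, Crypto, and Networks with total interest score 43.

43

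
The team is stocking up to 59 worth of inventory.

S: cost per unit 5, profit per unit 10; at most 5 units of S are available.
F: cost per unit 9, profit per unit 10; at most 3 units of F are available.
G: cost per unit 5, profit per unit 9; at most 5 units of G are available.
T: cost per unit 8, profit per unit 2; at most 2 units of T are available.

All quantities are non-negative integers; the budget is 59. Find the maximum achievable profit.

105

5×S, 1×F, and 5×G: cost 59 ≤ 59, profit 5·10 + 1·10 + 5·9 = 105.
5×S, 5×G, and 1×T: cost 58 ≤ 59, profit 5·10 + 5·9 + 1·2 = 97.
Best is 105.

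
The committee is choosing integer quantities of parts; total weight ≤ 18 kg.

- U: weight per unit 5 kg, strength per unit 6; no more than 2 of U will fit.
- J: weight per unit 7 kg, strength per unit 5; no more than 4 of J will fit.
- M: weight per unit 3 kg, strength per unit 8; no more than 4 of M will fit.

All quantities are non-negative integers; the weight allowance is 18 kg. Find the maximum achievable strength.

1×U and 4×M: weight 17 ≤ 18, strength 1·6 + 4·8 = 38.
4×M: weight 12 ≤ 18, strength 4·8 = 32.
Best is 38.

38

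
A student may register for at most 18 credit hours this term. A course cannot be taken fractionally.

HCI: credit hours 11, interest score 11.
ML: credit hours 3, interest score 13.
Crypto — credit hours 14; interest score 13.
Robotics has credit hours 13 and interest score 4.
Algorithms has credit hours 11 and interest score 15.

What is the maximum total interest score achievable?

28

Treat it as a binary knapsack problem.
Allowing fractional choices, the relaxed optimum would be about 32.0, but courses are indivisible.
ML + Algorithms: credit hours 3 + 11 = 14 ≤ 18, interest score 13 + 15 = 28.
ML + Crypto: credit hours 3 + 14 = 17 ≤ 18, interest score 13 + 13 = 26.
HCI + ML: credit hours 11 + 3 = 14 ≤ 18, interest score 11 + 13 = 24.
Best is ML and Algorithms with total interest score 28.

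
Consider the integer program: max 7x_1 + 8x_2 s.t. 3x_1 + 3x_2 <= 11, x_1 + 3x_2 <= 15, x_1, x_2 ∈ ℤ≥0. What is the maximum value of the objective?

Relaxing integrality, the LP optimum is 29.33 at (x_1,x_2) = (0, 3.67), which is not an integer point.
(x_1,x_2)=(0,3): 3·0+3·3=9≤11, 1·0+3·3=9≤15, objective 24.
(x_1,x_2)=(1,2): 3·1+3·2=9≤11, 1·1+3·2=7≤15, objective 23.
(x_1,x_2)=(0,2): 3·0+3·2=6≤11, 1·0+3·2=6≤15, objective 16.
The best lattice point is (0,3), giving 24.

24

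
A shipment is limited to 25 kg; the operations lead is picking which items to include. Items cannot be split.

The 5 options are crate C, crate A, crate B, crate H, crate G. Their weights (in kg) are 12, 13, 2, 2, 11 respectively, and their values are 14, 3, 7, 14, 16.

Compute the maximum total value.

Treat it as a binary knapsack problem.
crate B + crate H + crate G: weight 2 + 2 + 11 = 15 ≤ 25, value 7 + 14 + 16 = 37.
crate C + crate H + crate G: weight 12 + 2 + 11 = 25 ≤ 25, value 14 + 14 + 16 = 44.
crate C + crate B + crate G: weight 12 + 2 + 11 = 25 ≤ 25, value 14 + 7 + 16 = 37.
Best is crate C, crate H, and crate G with total value 44.

44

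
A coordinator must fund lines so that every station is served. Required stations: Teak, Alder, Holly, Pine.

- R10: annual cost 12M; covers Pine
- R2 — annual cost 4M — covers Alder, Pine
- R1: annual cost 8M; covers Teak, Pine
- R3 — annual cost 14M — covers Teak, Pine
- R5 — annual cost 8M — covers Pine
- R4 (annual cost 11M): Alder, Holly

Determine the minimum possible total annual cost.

The greedy cost-per-new-station heuristic would pick R2, R1, and R4 for 23, but a cheaper cover exists.
Choose R1 and R4: together they cover Teak, Alder, Holly, Pine — every station.
Total annual cost: 8 + 11 = 19.
No cover costs less than 19.

19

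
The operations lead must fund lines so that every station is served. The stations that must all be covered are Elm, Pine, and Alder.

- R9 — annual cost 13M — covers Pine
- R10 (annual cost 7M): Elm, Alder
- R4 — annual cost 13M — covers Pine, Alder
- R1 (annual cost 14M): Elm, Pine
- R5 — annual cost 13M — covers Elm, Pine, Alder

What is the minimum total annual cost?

This is a weighted set-cover instance.
The greedy cost-per-new-station heuristic would pick R10 and R9 for 20, but a cheaper cover exists.
R5 alone covers Elm, Pine, Alder — every station.
Total annual cost: 13.
No cover costs less than 13.

13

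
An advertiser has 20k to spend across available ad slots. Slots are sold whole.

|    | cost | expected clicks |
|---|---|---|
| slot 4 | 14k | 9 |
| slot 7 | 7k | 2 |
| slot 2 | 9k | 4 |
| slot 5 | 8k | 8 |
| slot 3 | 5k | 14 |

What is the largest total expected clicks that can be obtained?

24

Treat it as a binary knapsack problem.
slot 4 + slot 3: cost 14 + 5 = 19 ≤ 20, expected clicks 9 + 14 = 23.
slot 5 + slot 3: cost 8 + 5 = 13 ≤ 20, expected clicks 8 + 14 = 22.
slot 7 + slot 5 + slot 3: cost 7 + 8 + 5 = 20 ≤ 20, expected clicks 2 + 8 + 14 = 24.
Best is slot 7, slot 5, and slot 3 with total expected clicks 24.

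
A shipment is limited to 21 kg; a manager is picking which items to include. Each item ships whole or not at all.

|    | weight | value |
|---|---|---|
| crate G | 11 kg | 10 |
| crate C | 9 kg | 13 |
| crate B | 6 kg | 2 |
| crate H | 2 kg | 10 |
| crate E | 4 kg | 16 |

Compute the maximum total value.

This is a 0-1 knapsack instance.
Take crate C, crate B, crate H, and crate E: weight 9 + 6 + 2 + 4 = 21 ≤ 21, value 13 + 2 + 10 + 16 = 41.
No other feasible combination does better.

41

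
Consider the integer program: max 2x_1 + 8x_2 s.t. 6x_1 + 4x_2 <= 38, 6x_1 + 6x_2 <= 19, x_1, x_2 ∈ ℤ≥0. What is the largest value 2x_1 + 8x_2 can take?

(x_1,x_2)=(0,3): 6·0+4·3=12≤38, 6·0+6·3=18≤19, objective 24.
(x_1,x_2)=(1,2): 6·1+4·2=14≤38, 6·1+6·2=18≤19, objective 18.
(x_1,x_2)=(0,2): 6·0+4·2=8≤38, 6·0+6·2=12≤19, objective 16.
Maximum is 24 at (x_1,x_2)=(0,3).

24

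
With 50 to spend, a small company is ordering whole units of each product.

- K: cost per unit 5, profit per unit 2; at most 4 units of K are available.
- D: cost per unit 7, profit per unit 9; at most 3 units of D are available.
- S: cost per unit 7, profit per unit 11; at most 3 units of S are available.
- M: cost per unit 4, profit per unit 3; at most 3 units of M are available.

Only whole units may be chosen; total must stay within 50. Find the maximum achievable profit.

This is a bounded integer knapsack.
3×D, 3×S, and 1×M: cost 46 ≤ 50, profit 3·9 + 3·11 + 1·3 = 63.
3×D, 3×S, and 2×M: cost 50 ≤ 50, profit 3·9 + 3·11 + 2·3 = 66.
Best is 66.

66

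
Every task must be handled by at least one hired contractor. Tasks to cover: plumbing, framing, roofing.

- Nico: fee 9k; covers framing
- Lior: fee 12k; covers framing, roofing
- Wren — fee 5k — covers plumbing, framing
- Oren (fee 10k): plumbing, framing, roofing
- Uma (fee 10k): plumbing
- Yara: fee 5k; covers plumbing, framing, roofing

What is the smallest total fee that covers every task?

This is a weighted set-cover instance.
Yara alone covers plumbing, framing, roofing — every task.
Total fee: 5.
No cover costs less than 5.

5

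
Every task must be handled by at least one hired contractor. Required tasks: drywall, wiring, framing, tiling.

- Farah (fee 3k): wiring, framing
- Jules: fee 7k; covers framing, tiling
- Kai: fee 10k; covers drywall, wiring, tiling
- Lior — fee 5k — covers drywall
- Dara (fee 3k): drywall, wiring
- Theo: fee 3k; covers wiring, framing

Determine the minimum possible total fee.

10

This is an integer covering problem.
Choose Jules and Dara: together they cover drywall, wiring, framing, tiling — every task.
Total fee: 7 + 3 = 10.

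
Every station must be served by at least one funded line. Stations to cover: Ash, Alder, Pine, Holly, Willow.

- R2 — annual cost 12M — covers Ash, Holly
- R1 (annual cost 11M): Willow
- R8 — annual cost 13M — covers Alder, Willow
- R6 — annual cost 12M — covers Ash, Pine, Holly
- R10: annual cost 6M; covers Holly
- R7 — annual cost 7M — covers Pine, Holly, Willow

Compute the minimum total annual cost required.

The greedy cost-per-new-station heuristic would pick R7, R2, and R8 for 32, but a cheaper cover exists.
Choose R8 and R6: together they cover Ash, Alder, Pine, Holly, Willow — every station.
Total annual cost: 13 + 12 = 25.
No cover costs less than 25.

25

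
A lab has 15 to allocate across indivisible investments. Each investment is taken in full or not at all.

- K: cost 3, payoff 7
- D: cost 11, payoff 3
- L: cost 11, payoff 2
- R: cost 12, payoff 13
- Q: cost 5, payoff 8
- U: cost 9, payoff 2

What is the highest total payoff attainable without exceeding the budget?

This is a 0-1 knapsack instance.
Allowing fractional choices, the relaxed optimum would be about 22.6, but investments are indivisible.
R: cost 12 ≤ 15, payoff 13.
K + Q: cost 3 + 5 = 8 ≤ 15, payoff 7 + 8 = 15.
K + R: cost 3 + 12 = 15 ≤ 15, payoff 7 + 13 = 20.
Best is K and R with total payoff 20.

20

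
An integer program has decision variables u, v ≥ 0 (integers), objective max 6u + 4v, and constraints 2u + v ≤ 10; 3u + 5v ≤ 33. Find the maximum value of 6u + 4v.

Relaxing integrality, the LP optimum is 35.14 at (u,v) = (2.43, 5.14), which is not an integer point.
(u,v)=(3,4): 2·3+1·4=10≤10, 3·3+5·4=29≤33, objective 34.
(u,v)=(2,5): 2·2+1·5=9≤10, 3·2+5·5=31≤33, objective 32.
(u,v)=(3,3): 2·3+1·3=9≤10, 3·3+5·3=24≤33, objective 30.
(u,v)=(1,6): 2·1+1·6=8≤10, 3·1+5·6=33≤33, objective 30.
Maximum is 34 at (u,v)=(3,4).

34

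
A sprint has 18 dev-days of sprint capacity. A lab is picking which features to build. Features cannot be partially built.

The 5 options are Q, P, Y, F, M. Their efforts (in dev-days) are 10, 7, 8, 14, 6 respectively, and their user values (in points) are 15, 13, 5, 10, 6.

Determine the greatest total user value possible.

28

Q + P: effort 10 + 7 = 17 ≤ 18, user value 15 + 13 = 28.
Q + Y: effort 10 + 8 = 18 ≤ 18, user value 15 + 5 = 20.
Q + M: effort 10 + 6 = 16 ≤ 18, user value 15 + 6 = 21.
Best is Q and P with total user value 28.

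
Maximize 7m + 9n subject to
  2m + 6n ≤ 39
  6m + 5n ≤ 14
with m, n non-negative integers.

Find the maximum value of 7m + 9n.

18

The continuous relaxation peaks at (0, 2.8) with value 25.20; rounding to a feasible lattice point costs some objective.
(m,n)=(0,2): 2·0+6·2=12≤39, 6·0+5·2=10≤14, objective 18.
(m,n)=(1,1): 2·1+6·1=8≤39, 6·1+5·1=11≤14, objective 16.
(m,n)=(0,1): 2·0+6·1=6≤39, 6·0+5·1=5≤14, objective 9.
No feasible integer point exceeds 18.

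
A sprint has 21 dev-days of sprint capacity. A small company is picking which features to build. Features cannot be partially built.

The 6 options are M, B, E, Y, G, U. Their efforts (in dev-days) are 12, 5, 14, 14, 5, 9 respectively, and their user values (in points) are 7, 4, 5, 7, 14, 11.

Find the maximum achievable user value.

This is an integer program with binary decision variables.
B + G + U: effort 5 + 5 + 9 = 19 ≤ 21, user value 4 + 14 + 11 = 29.
G + U: effort 5 + 9 = 14 ≤ 21, user value 14 + 11 = 25.
M + G: effort 12 + 5 = 17 ≤ 21, user value 7 + 14 = 21.
Best is B, G, and U with total user value 29.

29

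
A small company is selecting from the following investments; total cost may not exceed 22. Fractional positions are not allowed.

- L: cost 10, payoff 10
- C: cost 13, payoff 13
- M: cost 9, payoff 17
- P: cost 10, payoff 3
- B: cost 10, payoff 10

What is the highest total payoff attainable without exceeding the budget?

C + M: cost 13 + 9 = 22 ≤ 22, payoff 13 + 17 = 30.
M + B: cost 9 + 10 = 19 ≤ 22, payoff 17 + 10 = 27.
L + M: cost 10 + 9 = 19 ≤ 22, payoff 10 + 17 = 27.
Best is C and M with total payoff 30.

30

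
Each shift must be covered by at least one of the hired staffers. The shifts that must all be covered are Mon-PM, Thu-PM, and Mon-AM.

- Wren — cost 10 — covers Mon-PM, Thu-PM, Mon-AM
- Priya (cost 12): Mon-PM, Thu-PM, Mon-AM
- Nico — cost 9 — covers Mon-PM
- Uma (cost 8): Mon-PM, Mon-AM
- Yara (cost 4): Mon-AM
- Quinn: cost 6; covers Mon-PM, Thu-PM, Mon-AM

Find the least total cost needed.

Quinn alone covers Mon-PM, Thu-PM, Mon-AM — every shift.
Total cost: 6.
No cover costs less than 6.

6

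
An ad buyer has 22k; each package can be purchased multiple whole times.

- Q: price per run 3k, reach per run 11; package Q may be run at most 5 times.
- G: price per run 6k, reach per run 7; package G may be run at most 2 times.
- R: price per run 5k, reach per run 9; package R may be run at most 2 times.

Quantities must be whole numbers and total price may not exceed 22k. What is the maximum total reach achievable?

64

This is a bounded integer knapsack.
Take 5×Q and 1×R: price 20 ≤ 22, reach 5·11 + 1·9 = 64.
Q has the best ratio (11/3) and is taken to its limit of 5; remaining capacity is filled optimally with the others.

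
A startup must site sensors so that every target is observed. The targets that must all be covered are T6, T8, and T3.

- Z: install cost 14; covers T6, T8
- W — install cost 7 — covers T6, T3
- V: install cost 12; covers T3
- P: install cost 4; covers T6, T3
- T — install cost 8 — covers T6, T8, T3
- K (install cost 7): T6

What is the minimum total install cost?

8

T alone covers T6, T8, T3 — every target.
Total install cost: 8.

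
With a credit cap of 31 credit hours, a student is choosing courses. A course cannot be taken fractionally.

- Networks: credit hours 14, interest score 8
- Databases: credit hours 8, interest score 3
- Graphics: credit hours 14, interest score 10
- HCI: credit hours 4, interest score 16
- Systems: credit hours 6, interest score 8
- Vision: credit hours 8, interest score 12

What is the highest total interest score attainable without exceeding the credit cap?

39

Graphics + HCI + Vision: credit hours 14 + 4 + 8 = 26 ≤ 31, interest score 10 + 16 + 12 = 38.
Databases + HCI + Systems + Vision: credit hours 8 + 4 + 6 + 8 = 26 ≤ 31, interest score 3 + 16 + 8 + 12 = 39.
HCI + Systems + Vision: credit hours 4 + 6 + 8 = 18 ≤ 31, interest score 16 + 8 + 12 = 36.
Best is Databases, HCI, Systems, and Vision with total interest score 39.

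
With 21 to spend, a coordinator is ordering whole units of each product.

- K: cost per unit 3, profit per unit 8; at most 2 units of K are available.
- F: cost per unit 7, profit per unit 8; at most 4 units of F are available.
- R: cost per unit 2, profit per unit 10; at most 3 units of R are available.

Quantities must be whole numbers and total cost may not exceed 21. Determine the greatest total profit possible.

54

This is a bounded integer knapsack.
2×F and 3×R: cost 20 ≤ 21, profit 2·8 + 3·10 = 46.
2×K, 1×F, and 3×R: cost 19 ≤ 21, profit 2·8 + 1·8 + 3·10 = 54.
Best is 54.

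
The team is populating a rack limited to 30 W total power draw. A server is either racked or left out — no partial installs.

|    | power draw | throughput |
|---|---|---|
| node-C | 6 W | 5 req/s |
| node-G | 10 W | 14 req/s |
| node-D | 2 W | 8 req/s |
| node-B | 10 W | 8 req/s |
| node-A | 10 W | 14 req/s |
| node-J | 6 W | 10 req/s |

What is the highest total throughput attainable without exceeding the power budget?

46

Treat it as a binary knapsack problem.
node-G + node-D + node-B + node-J: power draw 10 + 2 + 10 + 6 = 28 ≤ 30, throughput 14 + 8 + 8 + 10 = 40.
node-C + node-G + node-D + node-A: power draw 6 + 10 + 2 + 10 = 28 ≤ 30, throughput 5 + 14 + 8 + 14 = 41.
node-G + node-D + node-A + node-J: power draw 10 + 2 + 10 + 6 = 28 ≤ 30, throughput 14 + 8 + 14 + 10 = 46.
Best is node-G, node-D, node-A, and node-J with total throughput 46.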